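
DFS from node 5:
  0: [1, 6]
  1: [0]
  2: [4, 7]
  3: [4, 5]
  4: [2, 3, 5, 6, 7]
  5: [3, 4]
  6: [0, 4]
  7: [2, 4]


Visit 5, push [4, 3]
Visit 3, push [4]
Visit 4, push [7, 6, 2]
Visit 2, push [7]
Visit 7, push []
Visit 6, push [0]
Visit 0, push [1]
Visit 1, push []

DFS order: [5, 3, 4, 2, 7, 6, 0, 1]


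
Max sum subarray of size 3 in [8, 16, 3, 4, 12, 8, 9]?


[0:3]: 27
[1:4]: 23
[2:5]: 19
[3:6]: 24
[4:7]: 29

Max: 29 at [4:7]


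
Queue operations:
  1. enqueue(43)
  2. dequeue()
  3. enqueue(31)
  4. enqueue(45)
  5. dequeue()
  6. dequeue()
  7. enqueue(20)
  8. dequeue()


enqueue(43) -> [43]
dequeue()->43, []
enqueue(31) -> [31]
enqueue(45) -> [31, 45]
dequeue()->31, [45]
dequeue()->45, []
enqueue(20) -> [20]
dequeue()->20, []

Final queue: []


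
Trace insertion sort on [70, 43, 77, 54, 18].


Initial: [70, 43, 77, 54, 18]
Insert 43: [43, 70, 77, 54, 18]
Insert 77: [43, 70, 77, 54, 18]
Insert 54: [43, 54, 70, 77, 18]
Insert 18: [18, 43, 54, 70, 77]

Sorted: [18, 43, 54, 70, 77]


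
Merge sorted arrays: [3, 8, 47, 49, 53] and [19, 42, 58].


Take 3 from A
Take 8 from A
Take 19 from B
Take 42 from B
Take 47 from A
Take 49 from A
Take 53 from A

Merged: [3, 8, 19, 42, 47, 49, 53, 58]


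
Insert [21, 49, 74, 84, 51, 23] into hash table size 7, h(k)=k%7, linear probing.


Insert 21: h=0 -> slot 0
Insert 49: h=0, 1 probes -> slot 1
Insert 74: h=4 -> slot 4
Insert 84: h=0, 2 probes -> slot 2
Insert 51: h=2, 1 probes -> slot 3
Insert 23: h=2, 3 probes -> slot 5

Table: [21, 49, 84, 51, 74, 23, None]


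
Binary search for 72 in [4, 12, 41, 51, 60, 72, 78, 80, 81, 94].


Step 1: lo=0, hi=9, mid=4, val=60
Step 2: lo=5, hi=9, mid=7, val=80
Step 3: lo=5, hi=6, mid=5, val=72

Found at index 5


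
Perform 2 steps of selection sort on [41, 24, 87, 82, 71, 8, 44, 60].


Initial: [41, 24, 87, 82, 71, 8, 44, 60]
Step 1: min=8 at 5
  Swap: [8, 24, 87, 82, 71, 41, 44, 60]
Step 2: min=24 at 1
  Swap: [8, 24, 87, 82, 71, 41, 44, 60]

After 2 steps: [8, 24, 87, 82, 71, 41, 44, 60]


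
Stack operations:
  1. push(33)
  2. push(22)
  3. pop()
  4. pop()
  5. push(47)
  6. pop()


push(33) -> [33]
push(22) -> [33, 22]
pop()->22, [33]
pop()->33, []
push(47) -> [47]
pop()->47, []

Final stack: []


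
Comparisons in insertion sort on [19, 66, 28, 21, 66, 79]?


Algorithm: insertion sort
Input: [19, 66, 28, 21, 66, 79]
Sorted: [19, 21, 28, 66, 66, 79]

8


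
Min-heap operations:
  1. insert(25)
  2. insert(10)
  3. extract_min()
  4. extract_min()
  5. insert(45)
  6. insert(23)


insert(25) -> [25]
insert(10) -> [10, 25]
extract_min()->10, [25]
extract_min()->25, []
insert(45) -> [45]
insert(23) -> [23, 45]

Final heap: [23, 45]


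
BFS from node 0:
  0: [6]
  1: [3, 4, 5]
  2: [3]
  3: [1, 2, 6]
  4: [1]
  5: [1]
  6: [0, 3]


Visit 0, enqueue [6]
Visit 6, enqueue [3]
Visit 3, enqueue [1, 2]
Visit 1, enqueue [4, 5]
Visit 2, enqueue []
Visit 4, enqueue []
Visit 5, enqueue []

BFS order: [0, 6, 3, 1, 2, 4, 5]


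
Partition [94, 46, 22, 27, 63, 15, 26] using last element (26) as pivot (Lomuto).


Pivot: 26
  22 <= 26: swap -> [22, 46, 94, 27, 63, 15, 26]
  15 <= 26: swap -> [22, 15, 94, 27, 63, 46, 26]
Place pivot at 2: [22, 15, 26, 27, 63, 46, 94]

Partitioned: [22, 15, 26, 27, 63, 46, 94]


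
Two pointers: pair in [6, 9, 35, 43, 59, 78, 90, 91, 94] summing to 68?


lo=0(6)+hi=8(94)=100
lo=0(6)+hi=7(91)=97
lo=0(6)+hi=6(90)=96
lo=0(6)+hi=5(78)=84
lo=0(6)+hi=4(59)=65
lo=1(9)+hi=4(59)=68

Yes: 9+59=68


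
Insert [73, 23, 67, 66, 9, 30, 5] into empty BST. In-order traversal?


Insert 73: root
Insert 23: L from 73
Insert 67: L from 73 -> R from 23
Insert 66: L from 73 -> R from 23 -> L from 67
Insert 9: L from 73 -> L from 23
Insert 30: L from 73 -> R from 23 -> L from 67 -> L from 66
Insert 5: L from 73 -> L from 23 -> L from 9

In-order: [5, 9, 23, 30, 66, 67, 73]


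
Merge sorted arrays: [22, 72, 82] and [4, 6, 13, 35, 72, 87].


Take 4 from B
Take 6 from B
Take 13 from B
Take 22 from A
Take 35 from B
Take 72 from A
Take 72 from B
Take 82 from A

Merged: [4, 6, 13, 22, 35, 72, 72, 82, 87]


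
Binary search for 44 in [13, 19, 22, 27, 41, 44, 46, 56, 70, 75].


Step 1: lo=0, hi=9, mid=4, val=41
Step 2: lo=5, hi=9, mid=7, val=56
Step 3: lo=5, hi=6, mid=5, val=44

Found at index 5


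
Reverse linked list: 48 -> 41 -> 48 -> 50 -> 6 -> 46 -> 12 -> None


Step 1: curr=48, set curr.next=prev(None) | reversed so far: 48
Step 2: curr=41, set curr.next=prev(48) | reversed so far: 41 -> 48
Step 3: curr=48, set curr.next=prev(41) | reversed so far: 48 -> 41 -> 48
Step 4: curr=50, set curr.next=prev(48) | reversed so far: 50 -> 48 -> 41 -> 48
Step 5: curr=6, set curr.next=prev(50) | reversed so far: 6 -> 50 -> 48 -> 41 -> 48
Step 6: curr=46, set curr.next=prev(6) | reversed so far: 46 -> 6 -> 50 -> 48 -> 41 -> 48
Step 7: curr=12, set curr.next=prev(46) | reversed so far: 12 -> 46 -> 6 -> 50 -> 48 -> 41 -> 48

12 -> 46 -> 6 -> 50 -> 48 -> 41 -> 48 -> None


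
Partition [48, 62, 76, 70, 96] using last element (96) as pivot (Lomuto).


Pivot: 96
  48 <= 96: advance i (no swap)
  62 <= 96: advance i (no swap)
  76 <= 96: advance i (no swap)
  70 <= 96: advance i (no swap)
Place pivot at 4: [48, 62, 76, 70, 96]

Partitioned: [48, 62, 76, 70, 96]


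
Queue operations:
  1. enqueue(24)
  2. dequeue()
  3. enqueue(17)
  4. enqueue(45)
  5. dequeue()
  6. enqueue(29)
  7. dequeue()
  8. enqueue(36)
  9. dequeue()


enqueue(24) -> [24]
dequeue()->24, []
enqueue(17) -> [17]
enqueue(45) -> [17, 45]
dequeue()->17, [45]
enqueue(29) -> [45, 29]
dequeue()->45, [29]
enqueue(36) -> [29, 36]
dequeue()->29, [36]

Final queue: [36]


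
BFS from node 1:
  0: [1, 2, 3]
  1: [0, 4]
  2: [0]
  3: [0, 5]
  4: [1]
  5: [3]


Visit 1, enqueue [0, 4]
Visit 0, enqueue [2, 3]
Visit 4, enqueue []
Visit 2, enqueue []
Visit 3, enqueue [5]
Visit 5, enqueue []

BFS order: [1, 0, 4, 2, 3, 5]


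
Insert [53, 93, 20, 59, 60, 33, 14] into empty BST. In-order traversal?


Insert 53: root
Insert 93: R from 53
Insert 20: L from 53
Insert 59: R from 53 -> L from 93
Insert 60: R from 53 -> L from 93 -> R from 59
Insert 33: L from 53 -> R from 20
Insert 14: L from 53 -> L from 20

In-order: [14, 20, 33, 53, 59, 60, 93]


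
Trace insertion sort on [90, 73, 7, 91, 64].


Initial: [90, 73, 7, 91, 64]
Insert 73: [73, 90, 7, 91, 64]
Insert 7: [7, 73, 90, 91, 64]
Insert 91: [7, 73, 90, 91, 64]
Insert 64: [7, 64, 73, 90, 91]

Sorted: [7, 64, 73, 90, 91]


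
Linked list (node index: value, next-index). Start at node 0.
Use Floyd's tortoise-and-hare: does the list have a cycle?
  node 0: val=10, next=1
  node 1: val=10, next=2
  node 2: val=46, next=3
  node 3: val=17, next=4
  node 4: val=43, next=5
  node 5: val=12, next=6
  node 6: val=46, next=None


Floyd's tortoise (slow, +1) and hare (fast, +2):
  init: slow=0, fast=0
  step 1: slow=1, fast=2
  step 2: slow=2, fast=4
  step 3: slow=3, fast=6
  step 4: fast -> None, no cycle

Cycle: no


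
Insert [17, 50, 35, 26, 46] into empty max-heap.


Insert 17: [17]
Insert 50: [50, 17]
Insert 35: [50, 17, 35]
Insert 26: [50, 26, 35, 17]
Insert 46: [50, 46, 35, 17, 26]

Final heap: [50, 46, 35, 17, 26]


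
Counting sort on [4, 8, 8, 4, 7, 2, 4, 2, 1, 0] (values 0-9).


Input: [4, 8, 8, 4, 7, 2, 4, 2, 1, 0]
Counts: [1, 1, 2, 0, 3, 0, 0, 1, 2, 0]

Sorted: [0, 1, 2, 2, 4, 4, 4, 7, 8, 8]


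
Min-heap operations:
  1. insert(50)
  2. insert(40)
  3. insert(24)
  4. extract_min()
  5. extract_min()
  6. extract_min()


insert(50) -> [50]
insert(40) -> [40, 50]
insert(24) -> [24, 50, 40]
extract_min()->24, [40, 50]
extract_min()->40, [50]
extract_min()->50, []

Final heap: []


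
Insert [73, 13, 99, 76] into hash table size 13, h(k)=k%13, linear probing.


Insert 73: h=8 -> slot 8
Insert 13: h=0 -> slot 0
Insert 99: h=8, 1 probes -> slot 9
Insert 76: h=11 -> slot 11

Table: [13, None, None, None, None, None, None, None, 73, 99, None, 76, None]


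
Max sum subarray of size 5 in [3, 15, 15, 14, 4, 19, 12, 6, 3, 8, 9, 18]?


[0:5]: 51
[1:6]: 67
[2:7]: 64
[3:8]: 55
[4:9]: 44
[5:10]: 48
[6:11]: 38
[7:12]: 44

Max: 67 at [1:6]


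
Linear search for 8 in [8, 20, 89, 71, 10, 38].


i=0: 8==8 found!

Found at 0, 1 comps


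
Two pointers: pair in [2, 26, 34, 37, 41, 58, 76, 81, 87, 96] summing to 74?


lo=0(2)+hi=9(96)=98
lo=0(2)+hi=8(87)=89
lo=0(2)+hi=7(81)=83
lo=0(2)+hi=6(76)=78
lo=0(2)+hi=5(58)=60
lo=1(26)+hi=5(58)=84
lo=1(26)+hi=4(41)=67
lo=2(34)+hi=4(41)=75
lo=2(34)+hi=3(37)=71

No pair found


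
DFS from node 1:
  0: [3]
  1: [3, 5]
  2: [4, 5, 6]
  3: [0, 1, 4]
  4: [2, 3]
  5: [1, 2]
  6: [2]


Visit 1, push [5, 3]
Visit 3, push [4, 0]
Visit 0, push []
Visit 4, push [2]
Visit 2, push [6, 5]
Visit 5, push []
Visit 6, push []

DFS order: [1, 3, 0, 4, 2, 5, 6]


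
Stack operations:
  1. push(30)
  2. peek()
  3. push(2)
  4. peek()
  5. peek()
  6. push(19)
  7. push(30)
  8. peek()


push(30) -> [30]
peek()->30
push(2) -> [30, 2]
peek()->2
peek()->2
push(19) -> [30, 2, 19]
push(30) -> [30, 2, 19, 30]
peek()->30

Final stack: [30, 2, 19, 30]


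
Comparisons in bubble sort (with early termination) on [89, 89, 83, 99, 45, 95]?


Algorithm: bubble sort (with early termination)
Input: [89, 89, 83, 99, 45, 95]
Sorted: [45, 83, 89, 89, 95, 99]

15


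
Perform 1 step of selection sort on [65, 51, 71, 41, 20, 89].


Initial: [65, 51, 71, 41, 20, 89]
Step 1: min=20 at 4
  Swap: [20, 51, 71, 41, 65, 89]

After 1 step: [20, 51, 71, 41, 65, 89]


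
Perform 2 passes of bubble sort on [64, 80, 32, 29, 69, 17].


Initial: [64, 80, 32, 29, 69, 17]
Pass 1: [64, 32, 29, 69, 17, 80] (4 swaps)
Pass 2: [32, 29, 64, 17, 69, 80] (3 swaps)

After 2 passes: [32, 29, 64, 17, 69, 80]


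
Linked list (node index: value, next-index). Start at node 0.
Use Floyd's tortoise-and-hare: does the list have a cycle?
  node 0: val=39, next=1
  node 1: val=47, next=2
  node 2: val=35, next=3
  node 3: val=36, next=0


Floyd's tortoise (slow, +1) and hare (fast, +2):
  init: slow=0, fast=0
  step 1: slow=1, fast=2
  step 2: slow=2, fast=0
  step 3: slow=3, fast=2
  step 4: slow=0, fast=0
  slow == fast at node 0: cycle detected

Cycle: yes


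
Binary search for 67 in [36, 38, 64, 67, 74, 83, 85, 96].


Step 1: lo=0, hi=7, mid=3, val=67

Found at index 3


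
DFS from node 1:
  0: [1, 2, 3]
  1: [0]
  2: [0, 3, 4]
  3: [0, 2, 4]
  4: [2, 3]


Visit 1, push [0]
Visit 0, push [3, 2]
Visit 2, push [4, 3]
Visit 3, push [4]
Visit 4, push []

DFS order: [1, 0, 2, 3, 4]


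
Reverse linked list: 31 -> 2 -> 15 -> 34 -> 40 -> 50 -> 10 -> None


Step 1: curr=31, set curr.next=prev(None) | reversed so far: 31
Step 2: curr=2, set curr.next=prev(31) | reversed so far: 2 -> 31
Step 3: curr=15, set curr.next=prev(2) | reversed so far: 15 -> 2 -> 31
Step 4: curr=34, set curr.next=prev(15) | reversed so far: 34 -> 15 -> 2 -> 31
Step 5: curr=40, set curr.next=prev(34) | reversed so far: 40 -> 34 -> 15 -> 2 -> 31
Step 6: curr=50, set curr.next=prev(40) | reversed so far: 50 -> 40 -> 34 -> 15 -> 2 -> 31
Step 7: curr=10, set curr.next=prev(50) | reversed so far: 10 -> 50 -> 40 -> 34 -> 15 -> 2 -> 31

10 -> 50 -> 40 -> 34 -> 15 -> 2 -> 31 -> None


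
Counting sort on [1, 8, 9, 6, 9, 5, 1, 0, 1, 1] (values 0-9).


Input: [1, 8, 9, 6, 9, 5, 1, 0, 1, 1]
Counts: [1, 4, 0, 0, 0, 1, 1, 0, 1, 2]

Sorted: [0, 1, 1, 1, 1, 5, 6, 8, 9, 9]


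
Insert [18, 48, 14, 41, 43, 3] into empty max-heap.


Insert 18: [18]
Insert 48: [48, 18]
Insert 14: [48, 18, 14]
Insert 41: [48, 41, 14, 18]
Insert 43: [48, 43, 14, 18, 41]
Insert 3: [48, 43, 14, 18, 41, 3]

Final heap: [48, 43, 14, 18, 41, 3]


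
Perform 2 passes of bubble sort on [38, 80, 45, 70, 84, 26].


Initial: [38, 80, 45, 70, 84, 26]
Pass 1: [38, 45, 70, 80, 26, 84] (3 swaps)
Pass 2: [38, 45, 70, 26, 80, 84] (1 swaps)

After 2 passes: [38, 45, 70, 26, 80, 84]


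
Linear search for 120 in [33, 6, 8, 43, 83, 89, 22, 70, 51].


i=0: 33!=120
i=1: 6!=120
i=2: 8!=120
i=3: 43!=120
i=4: 83!=120
i=5: 89!=120
i=6: 22!=120
i=7: 70!=120
i=8: 51!=120

Not found, 9 comps


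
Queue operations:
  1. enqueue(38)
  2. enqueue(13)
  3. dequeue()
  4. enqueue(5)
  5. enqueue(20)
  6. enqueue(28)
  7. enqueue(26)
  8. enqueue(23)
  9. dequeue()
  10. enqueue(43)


enqueue(38) -> [38]
enqueue(13) -> [38, 13]
dequeue()->38, [13]
enqueue(5) -> [13, 5]
enqueue(20) -> [13, 5, 20]
enqueue(28) -> [13, 5, 20, 28]
enqueue(26) -> [13, 5, 20, 28, 26]
enqueue(23) -> [13, 5, 20, 28, 26, 23]
dequeue()->13, [5, 20, 28, 26, 23]
enqueue(43) -> [5, 20, 28, 26, 23, 43]

Final queue: [5, 20, 28, 26, 23, 43]


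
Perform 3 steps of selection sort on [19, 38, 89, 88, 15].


Initial: [19, 38, 89, 88, 15]
Step 1: min=15 at 4
  Swap: [15, 38, 89, 88, 19]
Step 2: min=19 at 4
  Swap: [15, 19, 89, 88, 38]
Step 3: min=38 at 4
  Swap: [15, 19, 38, 88, 89]

After 3 steps: [15, 19, 38, 88, 89]


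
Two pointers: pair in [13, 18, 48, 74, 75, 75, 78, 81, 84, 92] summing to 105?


lo=0(13)+hi=9(92)=105

Yes: 13+92=105


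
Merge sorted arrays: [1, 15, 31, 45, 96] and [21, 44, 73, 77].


Take 1 from A
Take 15 from A
Take 21 from B
Take 31 from A
Take 44 from B
Take 45 from A
Take 73 from B
Take 77 from B

Merged: [1, 15, 21, 31, 44, 45, 73, 77, 96]


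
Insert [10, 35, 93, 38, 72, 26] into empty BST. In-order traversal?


Insert 10: root
Insert 35: R from 10
Insert 93: R from 10 -> R from 35
Insert 38: R from 10 -> R from 35 -> L from 93
Insert 72: R from 10 -> R from 35 -> L from 93 -> R from 38
Insert 26: R from 10 -> L from 35

In-order: [10, 26, 35, 38, 72, 93]


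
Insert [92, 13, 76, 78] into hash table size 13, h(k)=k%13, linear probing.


Insert 92: h=1 -> slot 1
Insert 13: h=0 -> slot 0
Insert 76: h=11 -> slot 11
Insert 78: h=0, 2 probes -> slot 2

Table: [13, 92, 78, None, None, None, None, None, None, None, None, 76, None]


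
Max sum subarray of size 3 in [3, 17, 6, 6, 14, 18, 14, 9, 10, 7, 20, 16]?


[0:3]: 26
[1:4]: 29
[2:5]: 26
[3:6]: 38
[4:7]: 46
[5:8]: 41
[6:9]: 33
[7:10]: 26
[8:11]: 37
[9:12]: 43

Max: 46 at [4:7]


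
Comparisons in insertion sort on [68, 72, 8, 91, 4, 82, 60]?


Algorithm: insertion sort
Input: [68, 72, 8, 91, 4, 82, 60]
Sorted: [4, 8, 60, 68, 72, 82, 91]

15


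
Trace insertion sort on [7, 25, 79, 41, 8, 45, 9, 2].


Initial: [7, 25, 79, 41, 8, 45, 9, 2]
Insert 25: [7, 25, 79, 41, 8, 45, 9, 2]
Insert 79: [7, 25, 79, 41, 8, 45, 9, 2]
Insert 41: [7, 25, 41, 79, 8, 45, 9, 2]
Insert 8: [7, 8, 25, 41, 79, 45, 9, 2]
Insert 45: [7, 8, 25, 41, 45, 79, 9, 2]
Insert 9: [7, 8, 9, 25, 41, 45, 79, 2]
Insert 2: [2, 7, 8, 9, 25, 41, 45, 79]

Sorted: [2, 7, 8, 9, 25, 41, 45, 79]


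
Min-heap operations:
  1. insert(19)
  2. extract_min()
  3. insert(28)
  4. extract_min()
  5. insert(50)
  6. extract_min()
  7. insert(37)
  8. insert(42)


insert(19) -> [19]
extract_min()->19, []
insert(28) -> [28]
extract_min()->28, []
insert(50) -> [50]
extract_min()->50, []
insert(37) -> [37]
insert(42) -> [37, 42]

Final heap: [37, 42]


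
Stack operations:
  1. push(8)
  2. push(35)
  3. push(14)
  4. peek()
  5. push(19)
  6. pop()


push(8) -> [8]
push(35) -> [8, 35]
push(14) -> [8, 35, 14]
peek()->14
push(19) -> [8, 35, 14, 19]
pop()->19, [8, 35, 14]

Final stack: [8, 35, 14]


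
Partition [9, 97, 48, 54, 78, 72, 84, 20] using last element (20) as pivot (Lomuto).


Pivot: 20
  9 <= 20: advance i (no swap)
Place pivot at 1: [9, 20, 48, 54, 78, 72, 84, 97]

Partitioned: [9, 20, 48, 54, 78, 72, 84, 97]


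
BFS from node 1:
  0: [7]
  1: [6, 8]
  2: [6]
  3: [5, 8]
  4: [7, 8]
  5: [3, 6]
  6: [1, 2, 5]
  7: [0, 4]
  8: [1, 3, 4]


Visit 1, enqueue [6, 8]
Visit 6, enqueue [2, 5]
Visit 8, enqueue [3, 4]
Visit 2, enqueue []
Visit 5, enqueue []
Visit 3, enqueue []
Visit 4, enqueue [7]
Visit 7, enqueue [0]
Visit 0, enqueue []

BFS order: [1, 6, 8, 2, 5, 3, 4, 7, 0]


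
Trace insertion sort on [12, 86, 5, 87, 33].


Initial: [12, 86, 5, 87, 33]
Insert 86: [12, 86, 5, 87, 33]
Insert 5: [5, 12, 86, 87, 33]
Insert 87: [5, 12, 86, 87, 33]
Insert 33: [5, 12, 33, 86, 87]

Sorted: [5, 12, 33, 86, 87]


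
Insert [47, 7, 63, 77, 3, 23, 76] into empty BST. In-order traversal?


Insert 47: root
Insert 7: L from 47
Insert 63: R from 47
Insert 77: R from 47 -> R from 63
Insert 3: L from 47 -> L from 7
Insert 23: L from 47 -> R from 7
Insert 76: R from 47 -> R from 63 -> L from 77

In-order: [3, 7, 23, 47, 63, 76, 77]


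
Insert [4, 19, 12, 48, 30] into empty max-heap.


Insert 4: [4]
Insert 19: [19, 4]
Insert 12: [19, 4, 12]
Insert 48: [48, 19, 12, 4]
Insert 30: [48, 30, 12, 4, 19]

Final heap: [48, 30, 12, 4, 19]


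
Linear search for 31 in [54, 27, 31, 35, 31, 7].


i=0: 54!=31
i=1: 27!=31
i=2: 31==31 found!

Found at 2, 3 comps


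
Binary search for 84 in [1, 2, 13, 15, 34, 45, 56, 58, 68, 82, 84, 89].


Step 1: lo=0, hi=11, mid=5, val=45
Step 2: lo=6, hi=11, mid=8, val=68
Step 3: lo=9, hi=11, mid=10, val=84

Found at index 10


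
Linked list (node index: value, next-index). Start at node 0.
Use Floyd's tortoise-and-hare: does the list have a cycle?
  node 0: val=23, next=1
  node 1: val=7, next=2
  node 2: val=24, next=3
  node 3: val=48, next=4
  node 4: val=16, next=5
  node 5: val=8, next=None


Floyd's tortoise (slow, +1) and hare (fast, +2):
  init: slow=0, fast=0
  step 1: slow=1, fast=2
  step 2: slow=2, fast=4
  step 3: fast 4->5->None, no cycle

Cycle: no


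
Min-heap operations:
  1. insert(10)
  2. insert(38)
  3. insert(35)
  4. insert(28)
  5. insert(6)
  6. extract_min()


insert(10) -> [10]
insert(38) -> [10, 38]
insert(35) -> [10, 38, 35]
insert(28) -> [10, 28, 35, 38]
insert(6) -> [6, 10, 35, 38, 28]
extract_min()->6, [10, 28, 35, 38]

Final heap: [10, 28, 35, 38]


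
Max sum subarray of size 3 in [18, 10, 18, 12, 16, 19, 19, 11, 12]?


[0:3]: 46
[1:4]: 40
[2:5]: 46
[3:6]: 47
[4:7]: 54
[5:8]: 49
[6:9]: 42

Max: 54 at [4:7]


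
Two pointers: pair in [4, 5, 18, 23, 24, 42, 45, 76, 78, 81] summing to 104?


lo=0(4)+hi=9(81)=85
lo=1(5)+hi=9(81)=86
lo=2(18)+hi=9(81)=99
lo=3(23)+hi=9(81)=104

Yes: 23+81=104


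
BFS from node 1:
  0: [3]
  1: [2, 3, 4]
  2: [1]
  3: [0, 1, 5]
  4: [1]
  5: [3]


Visit 1, enqueue [2, 3, 4]
Visit 2, enqueue []
Visit 3, enqueue [0, 5]
Visit 4, enqueue []
Visit 0, enqueue []
Visit 5, enqueue []

BFS order: [1, 2, 3, 4, 0, 5]


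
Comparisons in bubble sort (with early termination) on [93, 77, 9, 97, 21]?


Algorithm: bubble sort (with early termination)
Input: [93, 77, 9, 97, 21]
Sorted: [9, 21, 77, 93, 97]

10


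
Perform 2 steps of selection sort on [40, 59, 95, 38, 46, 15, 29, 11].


Initial: [40, 59, 95, 38, 46, 15, 29, 11]
Step 1: min=11 at 7
  Swap: [11, 59, 95, 38, 46, 15, 29, 40]
Step 2: min=15 at 5
  Swap: [11, 15, 95, 38, 46, 59, 29, 40]

After 2 steps: [11, 15, 95, 38, 46, 59, 29, 40]


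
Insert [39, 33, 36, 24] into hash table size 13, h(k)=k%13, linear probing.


Insert 39: h=0 -> slot 0
Insert 33: h=7 -> slot 7
Insert 36: h=10 -> slot 10
Insert 24: h=11 -> slot 11

Table: [39, None, None, None, None, None, None, 33, None, None, 36, 24, None]


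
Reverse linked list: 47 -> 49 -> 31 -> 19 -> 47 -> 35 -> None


Step 1: curr=47, set curr.next=prev(None) | reversed so far: 47
Step 2: curr=49, set curr.next=prev(47) | reversed so far: 49 -> 47
Step 3: curr=31, set curr.next=prev(49) | reversed so far: 31 -> 49 -> 47
Step 4: curr=19, set curr.next=prev(31) | reversed so far: 19 -> 31 -> 49 -> 47
Step 5: curr=47, set curr.next=prev(19) | reversed so far: 47 -> 19 -> 31 -> 49 -> 47
Step 6: curr=35, set curr.next=prev(47) | reversed so far: 35 -> 47 -> 19 -> 31 -> 49 -> 47

35 -> 47 -> 19 -> 31 -> 49 -> 47 -> None


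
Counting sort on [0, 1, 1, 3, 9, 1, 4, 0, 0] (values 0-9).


Input: [0, 1, 1, 3, 9, 1, 4, 0, 0]
Counts: [3, 3, 0, 1, 1, 0, 0, 0, 0, 1]

Sorted: [0, 0, 0, 1, 1, 1, 3, 4, 9]


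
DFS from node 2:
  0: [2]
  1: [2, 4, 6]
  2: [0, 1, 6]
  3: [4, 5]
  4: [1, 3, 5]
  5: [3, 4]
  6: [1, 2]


Visit 2, push [6, 1, 0]
Visit 0, push []
Visit 1, push [6, 4]
Visit 4, push [5, 3]
Visit 3, push [5]
Visit 5, push []
Visit 6, push []

DFS order: [2, 0, 1, 4, 3, 5, 6]


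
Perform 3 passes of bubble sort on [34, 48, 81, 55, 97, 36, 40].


Initial: [34, 48, 81, 55, 97, 36, 40]
Pass 1: [34, 48, 55, 81, 36, 40, 97] (3 swaps)
Pass 2: [34, 48, 55, 36, 40, 81, 97] (2 swaps)
Pass 3: [34, 48, 36, 40, 55, 81, 97] (2 swaps)

After 3 passes: [34, 48, 36, 40, 55, 81, 97]


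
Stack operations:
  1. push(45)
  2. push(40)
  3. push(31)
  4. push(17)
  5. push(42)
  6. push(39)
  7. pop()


push(45) -> [45]
push(40) -> [45, 40]
push(31) -> [45, 40, 31]
push(17) -> [45, 40, 31, 17]
push(42) -> [45, 40, 31, 17, 42]
push(39) -> [45, 40, 31, 17, 42, 39]
pop()->39, [45, 40, 31, 17, 42]

Final stack: [45, 40, 31, 17, 42]


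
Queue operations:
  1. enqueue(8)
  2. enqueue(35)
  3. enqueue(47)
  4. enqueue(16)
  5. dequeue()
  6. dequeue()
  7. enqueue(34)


enqueue(8) -> [8]
enqueue(35) -> [8, 35]
enqueue(47) -> [8, 35, 47]
enqueue(16) -> [8, 35, 47, 16]
dequeue()->8, [35, 47, 16]
dequeue()->35, [47, 16]
enqueue(34) -> [47, 16, 34]

Final queue: [47, 16, 34]


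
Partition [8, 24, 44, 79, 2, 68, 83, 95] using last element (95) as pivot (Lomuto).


Pivot: 95
  8 <= 95: advance i (no swap)
  24 <= 95: advance i (no swap)
  44 <= 95: advance i (no swap)
  79 <= 95: advance i (no swap)
  2 <= 95: advance i (no swap)
  68 <= 95: advance i (no swap)
  83 <= 95: advance i (no swap)
Place pivot at 7: [8, 24, 44, 79, 2, 68, 83, 95]

Partitioned: [8, 24, 44, 79, 2, 68, 83, 95]


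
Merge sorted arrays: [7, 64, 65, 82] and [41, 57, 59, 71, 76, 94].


Take 7 from A
Take 41 from B
Take 57 from B
Take 59 from B
Take 64 from A
Take 65 from A
Take 71 from B
Take 76 from B
Take 82 from A

Merged: [7, 41, 57, 59, 64, 65, 71, 76, 82, 94]


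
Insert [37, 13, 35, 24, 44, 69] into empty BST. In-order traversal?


Insert 37: root
Insert 13: L from 37
Insert 35: L from 37 -> R from 13
Insert 24: L from 37 -> R from 13 -> L from 35
Insert 44: R from 37
Insert 69: R from 37 -> R from 44

In-order: [13, 24, 35, 37, 44, 69]


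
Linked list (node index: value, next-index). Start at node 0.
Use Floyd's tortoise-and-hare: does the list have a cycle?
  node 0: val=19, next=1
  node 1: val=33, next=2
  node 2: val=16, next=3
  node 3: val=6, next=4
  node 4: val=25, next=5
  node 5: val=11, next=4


Floyd's tortoise (slow, +1) and hare (fast, +2):
  init: slow=0, fast=0
  step 1: slow=1, fast=2
  step 2: slow=2, fast=4
  step 3: slow=3, fast=4
  step 4: slow=4, fast=4
  slow == fast at node 4: cycle detected

Cycle: yes


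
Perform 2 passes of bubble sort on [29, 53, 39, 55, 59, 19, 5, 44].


Initial: [29, 53, 39, 55, 59, 19, 5, 44]
Pass 1: [29, 39, 53, 55, 19, 5, 44, 59] (4 swaps)
Pass 2: [29, 39, 53, 19, 5, 44, 55, 59] (3 swaps)

After 2 passes: [29, 39, 53, 19, 5, 44, 55, 59]


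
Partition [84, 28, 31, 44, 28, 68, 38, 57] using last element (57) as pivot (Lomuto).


Pivot: 57
  28 <= 57: swap -> [28, 84, 31, 44, 28, 68, 38, 57]
  31 <= 57: swap -> [28, 31, 84, 44, 28, 68, 38, 57]
  44 <= 57: swap -> [28, 31, 44, 84, 28, 68, 38, 57]
  28 <= 57: swap -> [28, 31, 44, 28, 84, 68, 38, 57]
  38 <= 57: swap -> [28, 31, 44, 28, 38, 68, 84, 57]
Place pivot at 5: [28, 31, 44, 28, 38, 57, 84, 68]

Partitioned: [28, 31, 44, 28, 38, 57, 84, 68]


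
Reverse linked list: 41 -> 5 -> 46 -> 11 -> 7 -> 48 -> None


Step 1: curr=41, set curr.next=prev(None) | reversed so far: 41
Step 2: curr=5, set curr.next=prev(41) | reversed so far: 5 -> 41
Step 3: curr=46, set curr.next=prev(5) | reversed so far: 46 -> 5 -> 41
Step 4: curr=11, set curr.next=prev(46) | reversed so far: 11 -> 46 -> 5 -> 41
Step 5: curr=7, set curr.next=prev(11) | reversed so far: 7 -> 11 -> 46 -> 5 -> 41
Step 6: curr=48, set curr.next=prev(7) | reversed so far: 48 -> 7 -> 11 -> 46 -> 5 -> 41

48 -> 7 -> 11 -> 46 -> 5 -> 41 -> None


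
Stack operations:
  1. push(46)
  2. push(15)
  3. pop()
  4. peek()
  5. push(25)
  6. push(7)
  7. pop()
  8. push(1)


push(46) -> [46]
push(15) -> [46, 15]
pop()->15, [46]
peek()->46
push(25) -> [46, 25]
push(7) -> [46, 25, 7]
pop()->7, [46, 25]
push(1) -> [46, 25, 1]

Final stack: [46, 25, 1]


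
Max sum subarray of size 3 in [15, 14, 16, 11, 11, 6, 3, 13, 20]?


[0:3]: 45
[1:4]: 41
[2:5]: 38
[3:6]: 28
[4:7]: 20
[5:8]: 22
[6:9]: 36

Max: 45 at [0:3]


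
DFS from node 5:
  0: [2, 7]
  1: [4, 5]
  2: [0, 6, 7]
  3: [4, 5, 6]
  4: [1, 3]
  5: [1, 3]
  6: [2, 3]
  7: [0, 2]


Visit 5, push [3, 1]
Visit 1, push [4]
Visit 4, push [3]
Visit 3, push [6]
Visit 6, push [2]
Visit 2, push [7, 0]
Visit 0, push [7]
Visit 7, push []

DFS order: [5, 1, 4, 3, 6, 2, 0, 7]


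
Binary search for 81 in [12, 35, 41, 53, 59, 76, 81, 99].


Step 1: lo=0, hi=7, mid=3, val=53
Step 2: lo=4, hi=7, mid=5, val=76
Step 3: lo=6, hi=7, mid=6, val=81

Found at index 6


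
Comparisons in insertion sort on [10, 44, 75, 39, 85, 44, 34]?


Algorithm: insertion sort
Input: [10, 44, 75, 39, 85, 44, 34]
Sorted: [10, 34, 39, 44, 44, 75, 85]

15


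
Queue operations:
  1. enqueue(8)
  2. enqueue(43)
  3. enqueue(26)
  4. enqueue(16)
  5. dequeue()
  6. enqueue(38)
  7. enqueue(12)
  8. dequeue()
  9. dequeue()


enqueue(8) -> [8]
enqueue(43) -> [8, 43]
enqueue(26) -> [8, 43, 26]
enqueue(16) -> [8, 43, 26, 16]
dequeue()->8, [43, 26, 16]
enqueue(38) -> [43, 26, 16, 38]
enqueue(12) -> [43, 26, 16, 38, 12]
dequeue()->43, [26, 16, 38, 12]
dequeue()->26, [16, 38, 12]

Final queue: [16, 38, 12]


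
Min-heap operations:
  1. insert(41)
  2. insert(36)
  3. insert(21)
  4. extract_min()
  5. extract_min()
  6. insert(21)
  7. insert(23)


insert(41) -> [41]
insert(36) -> [36, 41]
insert(21) -> [21, 41, 36]
extract_min()->21, [36, 41]
extract_min()->36, [41]
insert(21) -> [21, 41]
insert(23) -> [21, 41, 23]

Final heap: [21, 41, 23]


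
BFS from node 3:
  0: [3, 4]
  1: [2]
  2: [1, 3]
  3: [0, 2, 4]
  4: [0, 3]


Visit 3, enqueue [0, 2, 4]
Visit 0, enqueue []
Visit 2, enqueue [1]
Visit 4, enqueue []
Visit 1, enqueue []

BFS order: [3, 0, 2, 4, 1]


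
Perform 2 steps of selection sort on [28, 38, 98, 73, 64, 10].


Initial: [28, 38, 98, 73, 64, 10]
Step 1: min=10 at 5
  Swap: [10, 38, 98, 73, 64, 28]
Step 2: min=28 at 5
  Swap: [10, 28, 98, 73, 64, 38]

After 2 steps: [10, 28, 98, 73, 64, 38]


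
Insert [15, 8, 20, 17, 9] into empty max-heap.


Insert 15: [15]
Insert 8: [15, 8]
Insert 20: [20, 8, 15]
Insert 17: [20, 17, 15, 8]
Insert 9: [20, 17, 15, 8, 9]

Final heap: [20, 17, 15, 8, 9]


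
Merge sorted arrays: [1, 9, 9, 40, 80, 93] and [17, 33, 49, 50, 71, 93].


Take 1 from A
Take 9 from A
Take 9 from A
Take 17 from B
Take 33 from B
Take 40 from A
Take 49 from B
Take 50 from B
Take 71 from B
Take 80 from A
Take 93 from A

Merged: [1, 9, 9, 17, 33, 40, 49, 50, 71, 80, 93, 93]


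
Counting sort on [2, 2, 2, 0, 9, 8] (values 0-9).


Input: [2, 2, 2, 0, 9, 8]
Counts: [1, 0, 3, 0, 0, 0, 0, 0, 1, 1]

Sorted: [0, 2, 2, 2, 8, 9]


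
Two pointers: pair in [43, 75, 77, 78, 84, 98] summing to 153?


lo=0(43)+hi=5(98)=141
lo=1(75)+hi=5(98)=173
lo=1(75)+hi=4(84)=159
lo=1(75)+hi=3(78)=153

Yes: 75+78=153


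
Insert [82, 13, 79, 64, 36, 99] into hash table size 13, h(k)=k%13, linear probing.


Insert 82: h=4 -> slot 4
Insert 13: h=0 -> slot 0
Insert 79: h=1 -> slot 1
Insert 64: h=12 -> slot 12
Insert 36: h=10 -> slot 10
Insert 99: h=8 -> slot 8

Table: [13, 79, None, None, 82, None, None, None, 99, None, 36, None, 64]


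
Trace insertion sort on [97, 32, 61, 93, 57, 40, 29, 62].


Initial: [97, 32, 61, 93, 57, 40, 29, 62]
Insert 32: [32, 97, 61, 93, 57, 40, 29, 62]
Insert 61: [32, 61, 97, 93, 57, 40, 29, 62]
Insert 93: [32, 61, 93, 97, 57, 40, 29, 62]
Insert 57: [32, 57, 61, 93, 97, 40, 29, 62]
Insert 40: [32, 40, 57, 61, 93, 97, 29, 62]
Insert 29: [29, 32, 40, 57, 61, 93, 97, 62]
Insert 62: [29, 32, 40, 57, 61, 62, 93, 97]

Sorted: [29, 32, 40, 57, 61, 62, 93, 97]


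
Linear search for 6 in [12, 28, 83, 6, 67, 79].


i=0: 12!=6
i=1: 28!=6
i=2: 83!=6
i=3: 6==6 found!

Found at 3, 4 comps


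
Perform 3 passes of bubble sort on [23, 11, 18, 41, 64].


Initial: [23, 11, 18, 41, 64]
Pass 1: [11, 18, 23, 41, 64] (2 swaps)
Pass 2: [11, 18, 23, 41, 64] (0 swaps)
Pass 3: [11, 18, 23, 41, 64] (0 swaps)

After 3 passes: [11, 18, 23, 41, 64]


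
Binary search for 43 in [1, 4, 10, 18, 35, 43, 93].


Step 1: lo=0, hi=6, mid=3, val=18
Step 2: lo=4, hi=6, mid=5, val=43

Found at index 5


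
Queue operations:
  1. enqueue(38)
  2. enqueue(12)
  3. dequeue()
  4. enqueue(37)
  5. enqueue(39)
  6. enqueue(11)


enqueue(38) -> [38]
enqueue(12) -> [38, 12]
dequeue()->38, [12]
enqueue(37) -> [12, 37]
enqueue(39) -> [12, 37, 39]
enqueue(11) -> [12, 37, 39, 11]

Final queue: [12, 37, 39, 11]


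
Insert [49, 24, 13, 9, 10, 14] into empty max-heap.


Insert 49: [49]
Insert 24: [49, 24]
Insert 13: [49, 24, 13]
Insert 9: [49, 24, 13, 9]
Insert 10: [49, 24, 13, 9, 10]
Insert 14: [49, 24, 14, 9, 10, 13]

Final heap: [49, 24, 14, 9, 10, 13]


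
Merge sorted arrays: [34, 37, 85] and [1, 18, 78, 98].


Take 1 from B
Take 18 from B
Take 34 from A
Take 37 from A
Take 78 from B
Take 85 from A

Merged: [1, 18, 34, 37, 78, 85, 98]


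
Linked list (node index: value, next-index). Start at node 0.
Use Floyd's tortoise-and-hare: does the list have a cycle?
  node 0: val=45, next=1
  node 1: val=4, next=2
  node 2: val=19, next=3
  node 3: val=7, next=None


Floyd's tortoise (slow, +1) and hare (fast, +2):
  init: slow=0, fast=0
  step 1: slow=1, fast=2
  step 2: fast 2->3->None, no cycle

Cycle: no


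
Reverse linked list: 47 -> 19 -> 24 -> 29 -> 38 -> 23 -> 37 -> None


Step 1: curr=47, set curr.next=prev(None) | reversed so far: 47
Step 2: curr=19, set curr.next=prev(47) | reversed so far: 19 -> 47
Step 3: curr=24, set curr.next=prev(19) | reversed so far: 24 -> 19 -> 47
Step 4: curr=29, set curr.next=prev(24) | reversed so far: 29 -> 24 -> 19 -> 47
Step 5: curr=38, set curr.next=prev(29) | reversed so far: 38 -> 29 -> 24 -> 19 -> 47
Step 6: curr=23, set curr.next=prev(38) | reversed so far: 23 -> 38 -> 29 -> 24 -> 19 -> 47
Step 7: curr=37, set curr.next=prev(23) | reversed so far: 37 -> 23 -> 38 -> 29 -> 24 -> 19 -> 47

37 -> 23 -> 38 -> 29 -> 24 -> 19 -> 47 -> None


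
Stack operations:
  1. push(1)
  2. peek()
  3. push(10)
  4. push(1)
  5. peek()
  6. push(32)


push(1) -> [1]
peek()->1
push(10) -> [1, 10]
push(1) -> [1, 10, 1]
peek()->1
push(32) -> [1, 10, 1, 32]

Final stack: [1, 10, 1, 32]


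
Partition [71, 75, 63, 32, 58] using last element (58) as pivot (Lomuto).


Pivot: 58
  32 <= 58: swap -> [32, 75, 63, 71, 58]
Place pivot at 1: [32, 58, 63, 71, 75]

Partitioned: [32, 58, 63, 71, 75]


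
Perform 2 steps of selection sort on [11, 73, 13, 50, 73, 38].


Initial: [11, 73, 13, 50, 73, 38]
Step 1: min=11 at 0
  Swap: [11, 73, 13, 50, 73, 38]
Step 2: min=13 at 2
  Swap: [11, 13, 73, 50, 73, 38]

After 2 steps: [11, 13, 73, 50, 73, 38]


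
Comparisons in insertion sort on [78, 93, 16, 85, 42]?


Algorithm: insertion sort
Input: [78, 93, 16, 85, 42]
Sorted: [16, 42, 78, 85, 93]

9


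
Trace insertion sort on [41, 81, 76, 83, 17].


Initial: [41, 81, 76, 83, 17]
Insert 81: [41, 81, 76, 83, 17]
Insert 76: [41, 76, 81, 83, 17]
Insert 83: [41, 76, 81, 83, 17]
Insert 17: [17, 41, 76, 81, 83]

Sorted: [17, 41, 76, 81, 83]


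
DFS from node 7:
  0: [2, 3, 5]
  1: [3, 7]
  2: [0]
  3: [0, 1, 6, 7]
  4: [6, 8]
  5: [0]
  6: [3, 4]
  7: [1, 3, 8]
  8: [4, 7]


Visit 7, push [8, 3, 1]
Visit 1, push [3]
Visit 3, push [6, 0]
Visit 0, push [5, 2]
Visit 2, push []
Visit 5, push []
Visit 6, push [4]
Visit 4, push [8]
Visit 8, push []

DFS order: [7, 1, 3, 0, 2, 5, 6, 4, 8]


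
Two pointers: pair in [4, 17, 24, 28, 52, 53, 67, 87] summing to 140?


lo=0(4)+hi=7(87)=91
lo=1(17)+hi=7(87)=104
lo=2(24)+hi=7(87)=111
lo=3(28)+hi=7(87)=115
lo=4(52)+hi=7(87)=139
lo=5(53)+hi=7(87)=140

Yes: 53+87=140


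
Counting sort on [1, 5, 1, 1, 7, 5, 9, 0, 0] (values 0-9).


Input: [1, 5, 1, 1, 7, 5, 9, 0, 0]
Counts: [2, 3, 0, 0, 0, 2, 0, 1, 0, 1]

Sorted: [0, 0, 1, 1, 1, 5, 5, 7, 9]


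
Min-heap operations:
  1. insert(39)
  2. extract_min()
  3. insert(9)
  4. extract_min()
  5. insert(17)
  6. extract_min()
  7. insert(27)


insert(39) -> [39]
extract_min()->39, []
insert(9) -> [9]
extract_min()->9, []
insert(17) -> [17]
extract_min()->17, []
insert(27) -> [27]

Final heap: [27]


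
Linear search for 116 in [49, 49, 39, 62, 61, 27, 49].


i=0: 49!=116
i=1: 49!=116
i=2: 39!=116
i=3: 62!=116
i=4: 61!=116
i=5: 27!=116
i=6: 49!=116

Not found, 7 comps


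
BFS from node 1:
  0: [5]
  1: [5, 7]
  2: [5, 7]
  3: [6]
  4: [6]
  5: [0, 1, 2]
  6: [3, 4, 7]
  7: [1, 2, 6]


Visit 1, enqueue [5, 7]
Visit 5, enqueue [0, 2]
Visit 7, enqueue [6]
Visit 0, enqueue []
Visit 2, enqueue []
Visit 6, enqueue [3, 4]
Visit 3, enqueue []
Visit 4, enqueue []

BFS order: [1, 5, 7, 0, 2, 6, 3, 4]


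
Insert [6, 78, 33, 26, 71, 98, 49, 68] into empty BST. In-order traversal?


Insert 6: root
Insert 78: R from 6
Insert 33: R from 6 -> L from 78
Insert 26: R from 6 -> L from 78 -> L from 33
Insert 71: R from 6 -> L from 78 -> R from 33
Insert 98: R from 6 -> R from 78
Insert 49: R from 6 -> L from 78 -> R from 33 -> L from 71
Insert 68: R from 6 -> L from 78 -> R from 33 -> L from 71 -> R from 49

In-order: [6, 26, 33, 49, 68, 71, 78, 98]


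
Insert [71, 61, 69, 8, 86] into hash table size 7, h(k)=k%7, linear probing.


Insert 71: h=1 -> slot 1
Insert 61: h=5 -> slot 5
Insert 69: h=6 -> slot 6
Insert 8: h=1, 1 probes -> slot 2
Insert 86: h=2, 1 probes -> slot 3

Table: [None, 71, 8, 86, None, 61, 69]


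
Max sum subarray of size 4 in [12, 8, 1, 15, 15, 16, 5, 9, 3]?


[0:4]: 36
[1:5]: 39
[2:6]: 47
[3:7]: 51
[4:8]: 45
[5:9]: 33

Max: 51 at [3:7]


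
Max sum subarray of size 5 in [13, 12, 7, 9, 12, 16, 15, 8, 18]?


[0:5]: 53
[1:6]: 56
[2:7]: 59
[3:8]: 60
[4:9]: 69

Max: 69 at [4:9]


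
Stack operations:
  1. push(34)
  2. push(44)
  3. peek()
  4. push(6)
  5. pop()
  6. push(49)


push(34) -> [34]
push(44) -> [34, 44]
peek()->44
push(6) -> [34, 44, 6]
pop()->6, [34, 44]
push(49) -> [34, 44, 49]

Final stack: [34, 44, 49]


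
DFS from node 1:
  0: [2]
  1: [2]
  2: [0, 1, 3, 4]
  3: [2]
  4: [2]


Visit 1, push [2]
Visit 2, push [4, 3, 0]
Visit 0, push []
Visit 3, push []
Visit 4, push []

DFS order: [1, 2, 0, 3, 4]


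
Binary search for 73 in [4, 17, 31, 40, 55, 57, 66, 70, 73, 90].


Step 1: lo=0, hi=9, mid=4, val=55
Step 2: lo=5, hi=9, mid=7, val=70
Step 3: lo=8, hi=9, mid=8, val=73

Found at index 8


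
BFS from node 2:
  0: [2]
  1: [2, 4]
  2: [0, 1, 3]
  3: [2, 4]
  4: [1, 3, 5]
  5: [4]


Visit 2, enqueue [0, 1, 3]
Visit 0, enqueue []
Visit 1, enqueue [4]
Visit 3, enqueue []
Visit 4, enqueue [5]
Visit 5, enqueue []

BFS order: [2, 0, 1, 3, 4, 5]


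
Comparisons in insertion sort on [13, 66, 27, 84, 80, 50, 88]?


Algorithm: insertion sort
Input: [13, 66, 27, 84, 80, 50, 88]
Sorted: [13, 27, 50, 66, 80, 84, 88]

11


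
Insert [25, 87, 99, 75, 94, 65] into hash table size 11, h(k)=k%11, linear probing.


Insert 25: h=3 -> slot 3
Insert 87: h=10 -> slot 10
Insert 99: h=0 -> slot 0
Insert 75: h=9 -> slot 9
Insert 94: h=6 -> slot 6
Insert 65: h=10, 2 probes -> slot 1

Table: [99, 65, None, 25, None, None, 94, None, None, 75, 87]


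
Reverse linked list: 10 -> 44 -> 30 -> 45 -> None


Step 1: curr=10, set curr.next=prev(None) | reversed so far: 10
Step 2: curr=44, set curr.next=prev(10) | reversed so far: 44 -> 10
Step 3: curr=30, set curr.next=prev(44) | reversed so far: 30 -> 44 -> 10
Step 4: curr=45, set curr.next=prev(30) | reversed so far: 45 -> 30 -> 44 -> 10

45 -> 30 -> 44 -> 10 -> None


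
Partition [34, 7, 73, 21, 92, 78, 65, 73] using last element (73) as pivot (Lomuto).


Pivot: 73
  34 <= 73: advance i (no swap)
  7 <= 73: advance i (no swap)
  73 <= 73: advance i (no swap)
  21 <= 73: advance i (no swap)
  65 <= 73: swap -> [34, 7, 73, 21, 65, 78, 92, 73]
Place pivot at 5: [34, 7, 73, 21, 65, 73, 92, 78]

Partitioned: [34, 7, 73, 21, 65, 73, 92, 78]


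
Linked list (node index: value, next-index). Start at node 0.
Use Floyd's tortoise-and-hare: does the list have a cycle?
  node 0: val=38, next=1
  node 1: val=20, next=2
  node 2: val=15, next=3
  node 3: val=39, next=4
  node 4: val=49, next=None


Floyd's tortoise (slow, +1) and hare (fast, +2):
  init: slow=0, fast=0
  step 1: slow=1, fast=2
  step 2: slow=2, fast=4
  step 3: fast -> None, no cycle

Cycle: no


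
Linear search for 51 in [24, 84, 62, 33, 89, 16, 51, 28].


i=0: 24!=51
i=1: 84!=51
i=2: 62!=51
i=3: 33!=51
i=4: 89!=51
i=5: 16!=51
i=6: 51==51 found!

Found at 6, 7 comps


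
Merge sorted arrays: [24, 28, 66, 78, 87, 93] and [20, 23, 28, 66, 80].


Take 20 from B
Take 23 from B
Take 24 from A
Take 28 from A
Take 28 from B
Take 66 from A
Take 66 from B
Take 78 from A
Take 80 from B

Merged: [20, 23, 24, 28, 28, 66, 66, 78, 80, 87, 93]


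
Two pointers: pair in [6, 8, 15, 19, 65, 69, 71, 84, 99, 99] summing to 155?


lo=0(6)+hi=9(99)=105
lo=1(8)+hi=9(99)=107
lo=2(15)+hi=9(99)=114
lo=3(19)+hi=9(99)=118
lo=4(65)+hi=9(99)=164
lo=4(65)+hi=8(99)=164
lo=4(65)+hi=7(84)=149
lo=5(69)+hi=7(84)=153
lo=6(71)+hi=7(84)=155

Yes: 71+84=155


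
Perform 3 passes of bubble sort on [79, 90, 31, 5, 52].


Initial: [79, 90, 31, 5, 52]
Pass 1: [79, 31, 5, 52, 90] (3 swaps)
Pass 2: [31, 5, 52, 79, 90] (3 swaps)
Pass 3: [5, 31, 52, 79, 90] (1 swaps)

After 3 passes: [5, 31, 52, 79, 90]


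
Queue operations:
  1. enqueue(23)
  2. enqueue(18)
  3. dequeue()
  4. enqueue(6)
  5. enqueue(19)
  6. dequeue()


enqueue(23) -> [23]
enqueue(18) -> [23, 18]
dequeue()->23, [18]
enqueue(6) -> [18, 6]
enqueue(19) -> [18, 6, 19]
dequeue()->18, [6, 19]

Final queue: [6, 19]


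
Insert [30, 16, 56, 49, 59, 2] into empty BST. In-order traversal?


Insert 30: root
Insert 16: L from 30
Insert 56: R from 30
Insert 49: R from 30 -> L from 56
Insert 59: R from 30 -> R from 56
Insert 2: L from 30 -> L from 16

In-order: [2, 16, 30, 49, 56, 59]


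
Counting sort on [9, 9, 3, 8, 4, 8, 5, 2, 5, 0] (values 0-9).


Input: [9, 9, 3, 8, 4, 8, 5, 2, 5, 0]
Counts: [1, 0, 1, 1, 1, 2, 0, 0, 2, 2]

Sorted: [0, 2, 3, 4, 5, 5, 8, 8, 9, 9]


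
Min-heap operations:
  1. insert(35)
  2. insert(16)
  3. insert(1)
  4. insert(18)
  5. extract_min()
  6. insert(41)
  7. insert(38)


insert(35) -> [35]
insert(16) -> [16, 35]
insert(1) -> [1, 35, 16]
insert(18) -> [1, 18, 16, 35]
extract_min()->1, [16, 18, 35]
insert(41) -> [16, 18, 35, 41]
insert(38) -> [16, 18, 35, 41, 38]

Final heap: [16, 18, 35, 41, 38]


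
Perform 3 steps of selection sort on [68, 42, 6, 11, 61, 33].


Initial: [68, 42, 6, 11, 61, 33]
Step 1: min=6 at 2
  Swap: [6, 42, 68, 11, 61, 33]
Step 2: min=11 at 3
  Swap: [6, 11, 68, 42, 61, 33]
Step 3: min=33 at 5
  Swap: [6, 11, 33, 42, 61, 68]

After 3 steps: [6, 11, 33, 42, 61, 68]


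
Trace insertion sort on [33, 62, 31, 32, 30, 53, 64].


Initial: [33, 62, 31, 32, 30, 53, 64]
Insert 62: [33, 62, 31, 32, 30, 53, 64]
Insert 31: [31, 33, 62, 32, 30, 53, 64]
Insert 32: [31, 32, 33, 62, 30, 53, 64]
Insert 30: [30, 31, 32, 33, 62, 53, 64]
Insert 53: [30, 31, 32, 33, 53, 62, 64]
Insert 64: [30, 31, 32, 33, 53, 62, 64]

Sorted: [30, 31, 32, 33, 53, 62, 64]


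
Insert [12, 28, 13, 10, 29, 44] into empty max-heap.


Insert 12: [12]
Insert 28: [28, 12]
Insert 13: [28, 12, 13]
Insert 10: [28, 12, 13, 10]
Insert 29: [29, 28, 13, 10, 12]
Insert 44: [44, 28, 29, 10, 12, 13]

Final heap: [44, 28, 29, 10, 12, 13]
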